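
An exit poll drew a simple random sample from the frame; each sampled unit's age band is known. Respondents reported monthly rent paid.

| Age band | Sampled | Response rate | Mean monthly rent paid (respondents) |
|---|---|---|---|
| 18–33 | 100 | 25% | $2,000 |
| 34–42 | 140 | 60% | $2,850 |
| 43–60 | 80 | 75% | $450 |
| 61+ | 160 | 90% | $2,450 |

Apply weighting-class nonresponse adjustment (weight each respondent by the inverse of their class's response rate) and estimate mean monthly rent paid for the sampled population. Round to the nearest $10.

$2,140

Weighting each respondent by the inverse class response rate inflates each class back to its sampled size, so the class weight is n_sampled:
  18–33: 100 × 2000 = 200,000
  34–42: 140 × 2850 = 399,000
  43–60: 80 × 450 = 36,000
  61+: 160 × 2450 = 392,000
Adjusted estimate = 1,027,000 / 480 = 2139.58 → $2,140.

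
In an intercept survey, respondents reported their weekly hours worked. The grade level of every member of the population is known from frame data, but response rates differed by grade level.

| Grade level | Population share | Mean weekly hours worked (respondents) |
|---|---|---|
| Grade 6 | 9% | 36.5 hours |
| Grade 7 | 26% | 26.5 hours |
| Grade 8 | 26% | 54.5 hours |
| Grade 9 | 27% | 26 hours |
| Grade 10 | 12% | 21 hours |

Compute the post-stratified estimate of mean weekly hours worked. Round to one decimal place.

33.9

Post-stratification weights by population share, not respondent share:
  Grade 6: 0.09 × 36.5 = 3.285
  Grade 7: 0.26 × 26.5 = 6.89
  Grade 8: 0.26 × 54.5 = 14.17
  Grade 9: 0.27 × 26 = 7.02
  Grade 10: 0.12 × 21 = 2.52
Post-stratified estimate = 33.885 → 33.9.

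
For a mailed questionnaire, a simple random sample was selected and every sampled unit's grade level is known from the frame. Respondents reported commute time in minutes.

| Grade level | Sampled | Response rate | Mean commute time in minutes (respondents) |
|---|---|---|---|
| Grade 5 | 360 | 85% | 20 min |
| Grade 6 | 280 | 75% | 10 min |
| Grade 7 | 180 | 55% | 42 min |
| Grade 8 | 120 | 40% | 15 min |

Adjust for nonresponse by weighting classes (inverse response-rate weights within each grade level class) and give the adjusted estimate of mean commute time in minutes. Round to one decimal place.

Each respondent's weight = sampled/responded in their class; summing within a class gives n_sampled, so:
  Grade 5: 360 × 20 = 7200
  Grade 6: 280 × 10 = 2800
  Grade 7: 180 × 42 = 7560
  Grade 8: 120 × 15 = 1800
Adjusted estimate = 19,360 / 940 = 20.5957 → 20.6.

20.6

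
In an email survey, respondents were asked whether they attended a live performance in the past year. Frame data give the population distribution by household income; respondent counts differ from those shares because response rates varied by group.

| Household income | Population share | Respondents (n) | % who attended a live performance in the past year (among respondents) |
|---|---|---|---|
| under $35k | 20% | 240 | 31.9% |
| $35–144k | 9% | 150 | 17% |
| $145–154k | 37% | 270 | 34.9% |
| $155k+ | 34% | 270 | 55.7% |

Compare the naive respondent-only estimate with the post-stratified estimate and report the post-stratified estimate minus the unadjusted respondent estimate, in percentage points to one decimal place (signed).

Without adjustment, the pooled respondent share is:
  (240/930)×31.9 + (150/930)×17 + (270/930)×34.9 + (270/930)×55.7 = 37.2774%
Post-stratified estimate weights by population shares:
  0.2×31.9 + 0.09×17 + 0.37×34.9 + 0.34×55.7 = 39.761%
Difference = 39.761 − 37.2774 = 2.4836 pp.

+2.5 percentage points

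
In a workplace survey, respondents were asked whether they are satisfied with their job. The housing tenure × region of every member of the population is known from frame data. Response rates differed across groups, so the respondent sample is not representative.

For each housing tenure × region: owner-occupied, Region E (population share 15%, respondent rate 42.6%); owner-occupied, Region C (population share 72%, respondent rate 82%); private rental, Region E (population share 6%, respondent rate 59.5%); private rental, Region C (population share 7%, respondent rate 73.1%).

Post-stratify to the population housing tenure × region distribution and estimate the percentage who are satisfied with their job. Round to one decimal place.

Each cell contributes population-share × respondent value:
  owner-occupied, Region E: 0.15 × 42.6 = 6.39
  owner-occupied, Region C: 0.72 × 82 = 59.04
  private rental, Region E: 0.06 × 59.5 = 3.57
  private rental, Region C: 0.07 × 73.1 = 5.117
Post-stratified estimate = 74.117 → 74.1%.

74.1%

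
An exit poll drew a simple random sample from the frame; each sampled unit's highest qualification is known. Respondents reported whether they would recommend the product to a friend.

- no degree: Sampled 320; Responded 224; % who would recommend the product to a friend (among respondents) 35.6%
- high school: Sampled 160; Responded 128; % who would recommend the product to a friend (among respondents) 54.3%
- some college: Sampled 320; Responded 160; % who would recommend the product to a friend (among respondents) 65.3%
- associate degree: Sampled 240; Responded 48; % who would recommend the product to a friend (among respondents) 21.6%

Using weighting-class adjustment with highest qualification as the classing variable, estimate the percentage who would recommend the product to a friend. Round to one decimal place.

44.4%

Class response rates: no degree 224/320 = 70%, high school 128/160 = 80%, some college 160/320 = 50%, associate degree 48/240 = 20%.
With weight = n_sampled/n_responded per class, the weighted class total is n_sampled:
  no degree: 320 × 35.6 = 11,392
  high school: 160 × 54.3 = 8688
  some college: 320 × 65.3 = 20,896
  associate degree: 240 × 21.6 = 5184
Adjusted estimate = 46,160 / 1,040 = 44.3846 → 44.4%.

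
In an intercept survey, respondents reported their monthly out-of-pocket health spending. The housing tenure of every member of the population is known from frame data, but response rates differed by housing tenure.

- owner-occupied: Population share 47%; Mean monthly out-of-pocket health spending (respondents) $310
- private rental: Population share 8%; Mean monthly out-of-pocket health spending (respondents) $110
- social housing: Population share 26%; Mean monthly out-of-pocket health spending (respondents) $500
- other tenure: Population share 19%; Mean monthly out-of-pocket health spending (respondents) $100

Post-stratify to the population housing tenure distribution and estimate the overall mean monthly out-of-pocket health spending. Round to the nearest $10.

$300

Each cell contributes population-share × respondent value:
  owner-occupied: 0.47 × 310 = 145.7
  private rental: 0.08 × 110 = 8.8
  social housing: 0.26 × 500 = 130
  other tenure: 0.19 × 100 = 19
Post-stratified estimate = 303.5 → $300.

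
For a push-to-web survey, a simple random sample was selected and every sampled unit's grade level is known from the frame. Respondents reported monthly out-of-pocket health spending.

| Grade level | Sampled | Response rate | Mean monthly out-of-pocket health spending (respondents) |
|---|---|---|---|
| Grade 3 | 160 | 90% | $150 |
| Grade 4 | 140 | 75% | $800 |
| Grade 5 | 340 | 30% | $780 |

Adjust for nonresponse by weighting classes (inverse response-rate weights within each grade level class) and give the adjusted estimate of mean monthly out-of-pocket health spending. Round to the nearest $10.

$630

Each respondent's weight = sampled/responded in their class; summing within a class gives n_sampled, so:
  Grade 3: 160 × 150 = 24,000
  Grade 4: 140 × 800 = 112,000
  Grade 5: 340 × 780 = 265,200
Adjusted estimate = 401,200 / 640 = 626.875 → $630.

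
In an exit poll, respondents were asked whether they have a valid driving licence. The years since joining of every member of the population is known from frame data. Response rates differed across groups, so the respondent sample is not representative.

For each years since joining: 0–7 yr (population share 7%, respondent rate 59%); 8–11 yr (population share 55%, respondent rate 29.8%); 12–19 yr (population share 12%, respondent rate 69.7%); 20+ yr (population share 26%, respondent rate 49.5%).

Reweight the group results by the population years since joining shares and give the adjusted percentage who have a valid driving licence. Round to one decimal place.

Weight each group's respondent value by its population share:
  0–7 yr: 0.07 × 59 = 4.13
  8–11 yr: 0.55 × 29.8 = 16.39
  12–19 yr: 0.12 × 69.7 = 8.364
  20+ yr: 0.26 × 49.5 = 12.87
Post-stratified estimate = 41.754 → 41.8%.

41.8%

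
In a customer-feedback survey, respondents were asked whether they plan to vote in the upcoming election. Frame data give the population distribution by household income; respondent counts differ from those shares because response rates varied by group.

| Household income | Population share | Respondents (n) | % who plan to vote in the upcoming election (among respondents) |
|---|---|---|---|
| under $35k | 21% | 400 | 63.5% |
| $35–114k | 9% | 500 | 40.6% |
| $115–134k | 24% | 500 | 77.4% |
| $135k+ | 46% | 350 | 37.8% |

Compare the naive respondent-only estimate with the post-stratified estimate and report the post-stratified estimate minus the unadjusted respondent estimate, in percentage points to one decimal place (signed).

Without adjustment, the pooled respondent share is:
  (400/1750)×63.5 + (500/1750)×40.6 + (500/1750)×77.4 + (350/1750)×37.8 = 55.7886%
Post-stratified estimate weights by population shares:
  0.21×63.5 + 0.09×40.6 + 0.24×77.4 + 0.46×37.8 = 52.953%
Difference = 52.953 − 55.7886 = -2.8356 pp.

-2.8 percentage points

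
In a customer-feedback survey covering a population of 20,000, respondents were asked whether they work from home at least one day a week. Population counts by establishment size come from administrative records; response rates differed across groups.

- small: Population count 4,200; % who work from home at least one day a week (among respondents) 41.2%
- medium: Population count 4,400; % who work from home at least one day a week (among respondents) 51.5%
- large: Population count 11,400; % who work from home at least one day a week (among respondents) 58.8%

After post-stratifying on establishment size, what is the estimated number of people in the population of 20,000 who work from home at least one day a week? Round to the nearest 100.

Apply each group's respondent rate to its population count:
  small: 4,200 × 41.2% = 1730.4
  medium: 4,400 × 51.5% = 2266
  large: 11,400 × 58.8% = 6703.2
Estimated total = 10699.6 → 10,700.

10,700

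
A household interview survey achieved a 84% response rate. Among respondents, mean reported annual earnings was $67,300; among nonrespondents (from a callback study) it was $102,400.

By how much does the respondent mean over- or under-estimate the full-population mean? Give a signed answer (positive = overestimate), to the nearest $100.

Nonresponse fraction = 1 − 0.84 = 0.16.
Bias = (nonresponse fraction) × (respondent mean − nonrespondent mean)
     = 0.16 × (67,300 − 102,400) = 0.16 × -35,100 = -5616.

-$5,600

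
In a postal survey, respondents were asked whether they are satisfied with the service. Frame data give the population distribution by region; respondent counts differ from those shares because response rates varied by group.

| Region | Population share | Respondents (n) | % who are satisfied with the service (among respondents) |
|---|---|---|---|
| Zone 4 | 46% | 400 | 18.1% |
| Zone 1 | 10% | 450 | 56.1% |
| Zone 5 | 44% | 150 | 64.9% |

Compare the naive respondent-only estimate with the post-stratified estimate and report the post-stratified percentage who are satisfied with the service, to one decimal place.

Unadjusted (pooled respondent) estimate weights by respondent counts:
  (400/1000)×18.1 + (450/1000)×56.1 + (150/1000)×64.9 = 42.22%
Reweighting by population region shares:
  0.46×18.1 + 0.1×56.1 + 0.44×64.9 = 42.492%

42.5%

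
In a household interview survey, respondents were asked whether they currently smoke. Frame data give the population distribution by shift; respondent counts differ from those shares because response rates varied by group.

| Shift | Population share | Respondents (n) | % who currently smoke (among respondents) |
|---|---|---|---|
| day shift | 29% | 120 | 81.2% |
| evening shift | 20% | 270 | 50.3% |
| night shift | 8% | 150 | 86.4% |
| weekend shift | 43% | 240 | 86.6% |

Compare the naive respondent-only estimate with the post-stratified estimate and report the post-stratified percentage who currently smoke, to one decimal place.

Unadjusted (pooled respondent) estimate weights by respondent counts:
  (120/780)×81.2 + (270/780)×50.3 + (150/780)×86.4 + (240/780)×86.6 = 73.1654%
Post-stratified estimate weights by population shares:
  0.29×81.2 + 0.2×50.3 + 0.08×86.4 + 0.43×86.6 = 77.758%

77.8%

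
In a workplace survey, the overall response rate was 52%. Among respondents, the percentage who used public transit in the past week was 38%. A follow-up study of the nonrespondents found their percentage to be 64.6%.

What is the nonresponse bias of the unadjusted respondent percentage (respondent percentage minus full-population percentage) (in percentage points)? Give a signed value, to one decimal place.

Nonresponse fraction = 1 − 0.52 = 0.48.
Bias = (nonresponse fraction) × (respondent percentage − nonrespondent percentage)
     = 0.48 × (38 − 64.6) = 0.48 × -26.6 = -12.768.

-12.8 percentage points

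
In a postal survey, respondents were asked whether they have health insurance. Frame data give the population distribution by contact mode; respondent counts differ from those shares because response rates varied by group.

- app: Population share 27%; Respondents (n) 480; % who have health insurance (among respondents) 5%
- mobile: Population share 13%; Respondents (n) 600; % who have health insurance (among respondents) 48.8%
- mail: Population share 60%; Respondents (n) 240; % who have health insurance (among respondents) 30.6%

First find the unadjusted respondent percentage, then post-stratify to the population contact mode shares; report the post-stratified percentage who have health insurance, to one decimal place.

Without adjustment, the pooled respondent share is:
  (480/1320)×5 + (600/1320)×48.8 + (240/1320)×30.6 = 29.5636%
Post-stratifying to population shares instead:
  0.27×5 + 0.13×48.8 + 0.6×30.6 = 26.054%

26.1%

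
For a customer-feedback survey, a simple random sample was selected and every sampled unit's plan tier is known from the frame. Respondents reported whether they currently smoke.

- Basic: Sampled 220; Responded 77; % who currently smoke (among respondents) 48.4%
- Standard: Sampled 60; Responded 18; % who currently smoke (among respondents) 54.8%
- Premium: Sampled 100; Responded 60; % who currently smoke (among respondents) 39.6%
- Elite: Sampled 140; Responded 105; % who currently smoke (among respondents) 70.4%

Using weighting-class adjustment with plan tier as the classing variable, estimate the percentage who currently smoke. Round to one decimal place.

53.4%

Response rates by class: Basic 77/220 = 35%, Standard 18/60 = 30%, Premium 60/100 = 60%, Elite 105/140 = 75%.
Weighting each respondent by the inverse class response rate inflates each class back to its sampled size, so the class weight is n_sampled:
  Basic: 220 × 48.4 = 10,648
  Standard: 60 × 54.8 = 3288
  Premium: 100 × 39.6 = 3960
  Elite: 140 × 70.4 = 9856
Adjusted estimate = 27,752 / 520 = 53.3692 → 53.4%.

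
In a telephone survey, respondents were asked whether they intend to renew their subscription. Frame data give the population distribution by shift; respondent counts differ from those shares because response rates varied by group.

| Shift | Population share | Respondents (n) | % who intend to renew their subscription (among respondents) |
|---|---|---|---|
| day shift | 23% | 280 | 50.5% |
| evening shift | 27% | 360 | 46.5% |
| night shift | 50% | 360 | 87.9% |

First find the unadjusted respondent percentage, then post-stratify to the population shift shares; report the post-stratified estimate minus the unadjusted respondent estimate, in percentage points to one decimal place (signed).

+5.6 percentage points

Without adjustment, the pooled respondent share is:
  (280/1000)×50.5 + (360/1000)×46.5 + (360/1000)×87.9 = 62.524%
Reweighting by population shift shares:
  0.23×50.5 + 0.27×46.5 + 0.5×87.9 = 68.12%
Difference = 68.12 − 62.524 = 5.596 pp.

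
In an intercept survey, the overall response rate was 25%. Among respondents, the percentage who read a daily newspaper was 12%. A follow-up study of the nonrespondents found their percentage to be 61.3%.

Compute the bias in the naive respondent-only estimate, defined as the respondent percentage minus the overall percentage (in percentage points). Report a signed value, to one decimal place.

Nonresponse fraction = 1 − 0.25 = 0.75.
Bias = (nonresponse fraction) × (respondent percentage − nonrespondent percentage)
     = 0.75 × (12 − 61.3) = 0.75 × -49.3 = -36.975.

-37.0 percentage points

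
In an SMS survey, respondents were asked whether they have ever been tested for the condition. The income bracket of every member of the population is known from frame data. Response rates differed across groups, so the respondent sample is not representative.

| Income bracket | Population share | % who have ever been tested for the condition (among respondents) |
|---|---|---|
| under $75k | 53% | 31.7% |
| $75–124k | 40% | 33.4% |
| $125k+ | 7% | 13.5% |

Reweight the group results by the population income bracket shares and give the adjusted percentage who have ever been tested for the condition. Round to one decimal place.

31.1%

Post-stratification weights by population share, not respondent share:
  under $75k: 0.53 × 31.7 = 16.801
  $75–124k: 0.4 × 33.4 = 13.36
  $125k+: 0.07 × 13.5 = 0.945
Post-stratified estimate = 31.106 → 31.1%.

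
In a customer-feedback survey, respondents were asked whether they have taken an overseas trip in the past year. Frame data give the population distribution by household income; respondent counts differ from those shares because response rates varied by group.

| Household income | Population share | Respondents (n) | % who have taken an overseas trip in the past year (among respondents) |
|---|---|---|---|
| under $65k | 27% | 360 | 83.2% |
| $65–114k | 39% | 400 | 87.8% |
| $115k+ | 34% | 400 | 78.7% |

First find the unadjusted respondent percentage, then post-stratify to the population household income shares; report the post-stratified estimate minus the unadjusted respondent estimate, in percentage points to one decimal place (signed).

+0.2 percentage points

Unadjusted (pooled respondent) estimate weights by respondent counts:
  (360/1160)×83.2 + (400/1160)×87.8 + (400/1160)×78.7 = 83.2345%
Post-stratifying to population shares instead:
  0.27×83.2 + 0.39×87.8 + 0.34×78.7 = 83.464%
Difference = 83.464 − 83.2345 = 0.2295 pp.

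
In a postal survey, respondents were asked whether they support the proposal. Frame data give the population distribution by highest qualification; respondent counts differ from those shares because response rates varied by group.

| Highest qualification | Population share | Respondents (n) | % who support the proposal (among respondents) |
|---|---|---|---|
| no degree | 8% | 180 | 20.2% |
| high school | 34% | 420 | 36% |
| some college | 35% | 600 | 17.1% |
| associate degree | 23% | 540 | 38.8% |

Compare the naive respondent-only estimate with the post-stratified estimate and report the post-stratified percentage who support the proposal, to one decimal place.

28.8%

Naive respondent-only estimate (weights = respondent counts):
  (180/1740)×20.2 + (420/1740)×36 + (600/1740)×17.1 + (540/1740)×38.8 = 28.7172%
Post-stratified estimate weights by population shares:
  0.08×20.2 + 0.34×36 + 0.35×17.1 + 0.23×38.8 = 28.765%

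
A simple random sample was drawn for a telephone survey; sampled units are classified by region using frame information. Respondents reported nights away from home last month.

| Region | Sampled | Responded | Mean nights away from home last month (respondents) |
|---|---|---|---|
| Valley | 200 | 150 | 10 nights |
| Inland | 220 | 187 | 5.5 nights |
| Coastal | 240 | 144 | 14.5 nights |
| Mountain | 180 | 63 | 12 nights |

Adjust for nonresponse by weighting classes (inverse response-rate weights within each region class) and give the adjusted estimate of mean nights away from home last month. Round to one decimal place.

Class response rates: Valley 150/200 = 75%, Inland 187/220 = 85%, Coastal 144/240 = 60%, Mountain 63/180 = 35%.
Weighting each respondent by the inverse class response rate inflates each class back to its sampled size, so the class weight is n_sampled:
  Valley: 200 × 10 = 2000
  Inland: 220 × 5.5 = 1210
  Coastal: 240 × 14.5 = 3480
  Mountain: 180 × 12 = 2160
Adjusted estimate = 8850 / 840 = 10.5357 → 10.5.

10.5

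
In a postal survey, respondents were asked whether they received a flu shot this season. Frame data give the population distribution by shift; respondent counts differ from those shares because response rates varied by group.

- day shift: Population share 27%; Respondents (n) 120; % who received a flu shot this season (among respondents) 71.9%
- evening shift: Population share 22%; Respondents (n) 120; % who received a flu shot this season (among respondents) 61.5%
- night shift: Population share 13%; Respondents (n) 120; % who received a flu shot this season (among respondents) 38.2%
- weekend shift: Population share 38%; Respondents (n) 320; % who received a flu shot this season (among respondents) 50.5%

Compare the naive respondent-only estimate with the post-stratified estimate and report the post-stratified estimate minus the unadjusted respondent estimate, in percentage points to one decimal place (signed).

Without adjustment, the pooled respondent share is:
  (120/680)×71.9 + (120/680)×61.5 + (120/680)×38.2 + (320/680)×50.5 = 54.0471%
Post-stratified estimate weights by population shares:
  0.27×71.9 + 0.22×61.5 + 0.13×38.2 + 0.38×50.5 = 57.099%
Difference = 57.099 − 54.0471 = 3.0519 pp.

+3.1 percentage points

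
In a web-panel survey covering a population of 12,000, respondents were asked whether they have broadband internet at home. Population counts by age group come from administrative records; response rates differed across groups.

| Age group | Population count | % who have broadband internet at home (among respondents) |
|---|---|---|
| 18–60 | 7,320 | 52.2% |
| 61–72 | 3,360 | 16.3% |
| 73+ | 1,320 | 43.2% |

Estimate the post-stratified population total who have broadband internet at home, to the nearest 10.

4,940

Each cell contributes its population count × the respondent rate:
  18–60: 7,320 × 52.2% = 3821.04
  61–72: 3,360 × 16.3% = 547.68
  73+: 1,320 × 43.2% = 570.24
Estimated total = 4938.96 → 4,940.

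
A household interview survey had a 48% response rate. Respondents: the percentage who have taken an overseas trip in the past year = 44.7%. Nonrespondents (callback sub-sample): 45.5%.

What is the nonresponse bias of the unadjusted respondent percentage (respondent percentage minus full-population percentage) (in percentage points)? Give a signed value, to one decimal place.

Nonresponse fraction = 1 − 0.48 = 0.52.
Bias = (nonresponse fraction) × (respondent percentage − nonrespondent percentage)
     = 0.52 × (44.7 − 45.5) = 0.52 × -0.8 = -0.416.

-0.4 percentage points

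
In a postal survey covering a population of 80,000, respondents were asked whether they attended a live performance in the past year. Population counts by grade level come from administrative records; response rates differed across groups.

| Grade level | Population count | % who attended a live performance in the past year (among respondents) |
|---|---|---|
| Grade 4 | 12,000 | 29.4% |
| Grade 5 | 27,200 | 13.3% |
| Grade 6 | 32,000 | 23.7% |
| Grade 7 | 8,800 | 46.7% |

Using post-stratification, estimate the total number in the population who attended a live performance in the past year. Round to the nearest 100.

18,800

Estimated count per cell = population count × respondent percentage:
  Grade 4: 12,000 × 29.4% = 3528
  Grade 5: 27,200 × 13.3% = 3617.6
  Grade 6: 32,000 × 23.7% = 7584
  Grade 7: 8,800 × 46.7% = 4109.6
Estimated total = 18839.2 → 18,800.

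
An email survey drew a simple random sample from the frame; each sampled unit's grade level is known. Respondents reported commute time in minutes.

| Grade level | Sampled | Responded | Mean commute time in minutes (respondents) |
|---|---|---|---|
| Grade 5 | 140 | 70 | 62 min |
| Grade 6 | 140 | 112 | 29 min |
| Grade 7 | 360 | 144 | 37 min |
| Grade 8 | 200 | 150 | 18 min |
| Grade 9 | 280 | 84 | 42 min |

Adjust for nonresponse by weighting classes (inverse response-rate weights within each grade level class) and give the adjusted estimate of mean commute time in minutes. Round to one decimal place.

Response rates by class: Grade 5 70/140 = 50%, Grade 6 112/140 = 80%, Grade 7 144/360 = 40%, Grade 8 150/200 = 75%, Grade 9 84/280 = 30%.
Inverse-response-rate weighting restores each class to its sampled count, so class totals weight by n_sampled:
  Grade 5: 140 × 62 = 8680
  Grade 6: 140 × 29 = 4060
  Grade 7: 360 × 37 = 13,320
  Grade 8: 200 × 18 = 3600
  Grade 9: 280 × 42 = 11,760
Adjusted estimate = 41,420 / 1,120 = 36.9821 → 37.0.

37.0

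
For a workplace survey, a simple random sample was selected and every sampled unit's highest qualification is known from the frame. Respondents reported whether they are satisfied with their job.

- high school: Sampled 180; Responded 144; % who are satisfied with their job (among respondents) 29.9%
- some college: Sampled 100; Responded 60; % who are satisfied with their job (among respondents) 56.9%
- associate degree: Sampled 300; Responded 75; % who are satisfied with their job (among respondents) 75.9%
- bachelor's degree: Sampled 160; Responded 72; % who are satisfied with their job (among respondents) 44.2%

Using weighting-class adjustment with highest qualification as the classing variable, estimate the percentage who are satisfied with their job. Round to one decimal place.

55.3%

Response rates by class: high school 144/180 = 80%, some college 60/100 = 60%, associate degree 75/300 = 25%, bachelor's degree 72/160 = 45%.
Inverse-response-rate weighting restores each class to its sampled count, so class totals weight by n_sampled:
  high school: 180 × 29.9 = 5382
  some college: 100 × 56.9 = 5690
  associate degree: 300 × 75.9 = 22,770
  bachelor's degree: 160 × 44.2 = 7072
Adjusted estimate = 40,914 / 740 = 55.2892 → 55.3%.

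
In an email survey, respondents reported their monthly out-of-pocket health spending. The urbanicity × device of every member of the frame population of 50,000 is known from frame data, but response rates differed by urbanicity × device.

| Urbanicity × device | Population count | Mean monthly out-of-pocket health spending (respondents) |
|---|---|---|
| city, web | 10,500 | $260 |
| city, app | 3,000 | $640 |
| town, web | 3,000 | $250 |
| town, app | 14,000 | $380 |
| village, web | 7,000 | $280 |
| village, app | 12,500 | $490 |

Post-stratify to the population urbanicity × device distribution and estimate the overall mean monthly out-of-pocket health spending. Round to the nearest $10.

Each cell contributes population-share × respondent value:
  city, web: (10,500/50,000) × 260 = 54.6
  city, app: (3,000/50,000) × 640 = 38.4
  town, web: (3,000/50,000) × 250 = 15
  town, app: (14,000/50,000) × 380 = 106.4
  village, web: (7,000/50,000) × 280 = 39.2
  village, app: (12,500/50,000) × 490 = 122.5
Post-stratified estimate = 376.1 → $380.

$380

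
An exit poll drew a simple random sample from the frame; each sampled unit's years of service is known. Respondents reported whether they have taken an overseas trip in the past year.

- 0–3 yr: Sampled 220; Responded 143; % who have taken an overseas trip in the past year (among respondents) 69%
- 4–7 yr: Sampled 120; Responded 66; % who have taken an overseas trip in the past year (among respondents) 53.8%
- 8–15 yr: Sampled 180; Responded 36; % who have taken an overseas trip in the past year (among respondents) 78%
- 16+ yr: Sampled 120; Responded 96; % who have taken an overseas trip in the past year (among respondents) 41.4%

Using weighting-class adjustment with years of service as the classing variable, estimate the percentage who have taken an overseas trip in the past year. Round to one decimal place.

Class response rates: 0–3 yr 143/220 = 65%, 4–7 yr 66/120 = 55%, 8–15 yr 36/180 = 20%, 16+ yr 96/120 = 80%.
Each respondent's weight = sampled/responded in their class; summing within a class gives n_sampled, so:
  0–3 yr: 220 × 69 = 15,180
  4–7 yr: 120 × 53.8 = 6456
  8–15 yr: 180 × 78 = 14,040
  16+ yr: 120 × 41.4 = 4968
Adjusted estimate = 40,644 / 640 = 63.5063 → 63.5%.

63.5%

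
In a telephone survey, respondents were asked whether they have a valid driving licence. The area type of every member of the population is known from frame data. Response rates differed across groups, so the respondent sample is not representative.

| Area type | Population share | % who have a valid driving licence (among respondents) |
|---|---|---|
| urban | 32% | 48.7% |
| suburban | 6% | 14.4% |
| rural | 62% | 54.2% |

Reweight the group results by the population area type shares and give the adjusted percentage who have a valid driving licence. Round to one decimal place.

Weight each group's respondent value by its population share:
  urban: 0.32 × 48.7 = 15.584
  suburban: 0.06 × 14.4 = 0.864
  rural: 0.62 × 54.2 = 33.604
Post-stratified estimate = 50.052 → 50.1%.

50.1%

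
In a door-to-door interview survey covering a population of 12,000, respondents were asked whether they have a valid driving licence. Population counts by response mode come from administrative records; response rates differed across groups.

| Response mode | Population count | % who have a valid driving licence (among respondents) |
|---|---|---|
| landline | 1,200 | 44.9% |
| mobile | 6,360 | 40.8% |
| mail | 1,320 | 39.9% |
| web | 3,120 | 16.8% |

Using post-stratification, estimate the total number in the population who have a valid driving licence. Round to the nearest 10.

4,180

Each cell contributes its population count × the respondent rate:
  landline: 1,200 × 44.9% = 538.8
  mobile: 6,360 × 40.8% = 2594.88
  mail: 1,320 × 39.9% = 526.68
  web: 3,120 × 16.8% = 524.16
Estimated total = 4184.52 → 4,180.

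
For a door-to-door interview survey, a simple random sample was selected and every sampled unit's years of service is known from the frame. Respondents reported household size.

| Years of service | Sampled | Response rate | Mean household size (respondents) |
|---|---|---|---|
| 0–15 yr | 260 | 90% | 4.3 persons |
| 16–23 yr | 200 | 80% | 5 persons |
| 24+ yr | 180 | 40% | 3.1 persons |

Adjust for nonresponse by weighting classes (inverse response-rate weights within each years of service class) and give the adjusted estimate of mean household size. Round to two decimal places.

With weight = n_sampled/n_responded per class, the weighted class total is n_sampled:
  0–15 yr: 260 × 4.3 = 1118
  16–23 yr: 200 × 5 = 1000
  24+ yr: 180 × 3.1 = 558
Adjusted estimate = 2676 / 640 = 4.18125 → 4.18.

4.18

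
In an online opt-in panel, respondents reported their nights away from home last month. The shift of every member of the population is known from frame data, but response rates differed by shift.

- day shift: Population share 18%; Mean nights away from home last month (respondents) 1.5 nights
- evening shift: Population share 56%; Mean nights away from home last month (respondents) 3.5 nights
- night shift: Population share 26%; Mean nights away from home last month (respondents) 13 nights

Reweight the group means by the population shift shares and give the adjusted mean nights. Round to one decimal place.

5.6

Post-stratification weights by population share, not respondent share:
  day shift: 0.18 × 1.5 = 0.27
  evening shift: 0.56 × 3.5 = 1.96
  night shift: 0.26 × 13 = 3.38
Post-stratified estimate = 5.61 → 5.6.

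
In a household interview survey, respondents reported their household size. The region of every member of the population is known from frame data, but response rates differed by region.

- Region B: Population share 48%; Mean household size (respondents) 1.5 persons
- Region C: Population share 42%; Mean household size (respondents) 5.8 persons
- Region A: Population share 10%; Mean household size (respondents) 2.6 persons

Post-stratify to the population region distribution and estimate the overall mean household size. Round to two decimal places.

Post-stratification weights by population share, not respondent share:
  Region B: 0.48 × 1.5 = 0.72
  Region C: 0.42 × 5.8 = 2.436
  Region A: 0.1 × 2.6 = 0.26
Post-stratified estimate = 3.416 → 3.42.

3.42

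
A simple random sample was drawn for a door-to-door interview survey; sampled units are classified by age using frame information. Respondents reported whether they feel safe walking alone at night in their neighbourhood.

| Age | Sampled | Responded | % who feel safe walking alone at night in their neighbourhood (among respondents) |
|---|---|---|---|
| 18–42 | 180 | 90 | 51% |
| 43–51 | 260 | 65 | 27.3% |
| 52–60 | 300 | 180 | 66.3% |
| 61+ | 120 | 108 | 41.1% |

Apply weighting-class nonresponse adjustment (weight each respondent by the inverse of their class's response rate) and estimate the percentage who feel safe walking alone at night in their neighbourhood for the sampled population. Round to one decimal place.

47.8%

Response rates by class: 18–42 90/180 = 50%, 43–51 65/260 = 25%, 52–60 180/300 = 60%, 61+ 108/120 = 90%.
Inverse-response-rate weighting restores each class to its sampled count, so class totals weight by n_sampled:
  18–42: 180 × 51 = 9180
  43–51: 260 × 27.3 = 7098
  52–60: 300 × 66.3 = 19,890
  61+: 120 × 41.1 = 4932
Adjusted estimate = 41,100 / 860 = 47.7907 → 47.8%.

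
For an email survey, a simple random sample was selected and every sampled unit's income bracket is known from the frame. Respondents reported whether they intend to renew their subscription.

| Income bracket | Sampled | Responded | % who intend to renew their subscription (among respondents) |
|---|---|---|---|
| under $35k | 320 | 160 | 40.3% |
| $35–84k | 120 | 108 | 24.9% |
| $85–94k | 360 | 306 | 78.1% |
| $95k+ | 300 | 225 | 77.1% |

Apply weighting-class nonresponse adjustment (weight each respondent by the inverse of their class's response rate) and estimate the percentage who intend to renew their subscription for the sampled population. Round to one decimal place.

61.0%

Response rates by class: under $35k 160/320 = 50%, $35–84k 108/120 = 90%, $85–94k 306/360 = 85%, $95k+ 225/300 = 75%.
With weight = n_sampled/n_responded per class, the weighted class total is n_sampled:
  under $35k: 320 × 40.3 = 12,896
  $35–84k: 120 × 24.9 = 2988
  $85–94k: 360 × 78.1 = 28116
  $95k+: 300 × 77.1 = 23,130
Adjusted estimate = 67,130 / 1,100 = 61.0273 → 61.0%.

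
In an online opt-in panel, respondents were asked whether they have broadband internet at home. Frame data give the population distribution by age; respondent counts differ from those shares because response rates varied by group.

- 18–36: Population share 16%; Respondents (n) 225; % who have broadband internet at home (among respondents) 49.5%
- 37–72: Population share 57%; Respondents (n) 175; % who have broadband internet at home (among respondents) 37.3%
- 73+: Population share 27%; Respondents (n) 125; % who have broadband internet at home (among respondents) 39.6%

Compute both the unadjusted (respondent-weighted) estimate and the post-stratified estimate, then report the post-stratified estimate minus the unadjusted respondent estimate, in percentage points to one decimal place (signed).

Without adjustment, the pooled respondent share is:
  (225/525)×49.5 + (175/525)×37.3 + (125/525)×39.6 = 43.0762%
Reweighting by population age shares:
  0.16×49.5 + 0.57×37.3 + 0.27×39.6 = 39.873%
Difference = 39.873 − 43.0762 = -3.2032 pp.

-3.2 percentage points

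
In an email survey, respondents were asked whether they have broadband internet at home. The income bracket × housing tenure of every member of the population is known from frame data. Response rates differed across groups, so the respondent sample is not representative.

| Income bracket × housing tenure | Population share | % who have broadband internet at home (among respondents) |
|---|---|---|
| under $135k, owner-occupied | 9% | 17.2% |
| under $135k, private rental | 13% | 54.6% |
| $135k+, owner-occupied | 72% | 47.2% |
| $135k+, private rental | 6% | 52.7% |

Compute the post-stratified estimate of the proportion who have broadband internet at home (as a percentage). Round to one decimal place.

45.8%

Weight each group's respondent value by its population share:
  under $135k, owner-occupied: 0.09 × 17.2 = 1.548
  under $135k, private rental: 0.13 × 54.6 = 7.098
  $135k+, owner-occupied: 0.72 × 47.2 = 33.984
  $135k+, private rental: 0.06 × 52.7 = 3.162
Post-stratified estimate = 45.792 → 45.8%.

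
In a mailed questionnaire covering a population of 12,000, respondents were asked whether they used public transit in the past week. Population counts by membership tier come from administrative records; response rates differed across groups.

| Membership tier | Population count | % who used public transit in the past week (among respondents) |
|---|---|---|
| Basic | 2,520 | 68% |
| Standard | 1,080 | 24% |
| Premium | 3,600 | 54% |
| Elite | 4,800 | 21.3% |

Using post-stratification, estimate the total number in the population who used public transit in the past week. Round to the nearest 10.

4,940

Estimated count per cell = population count × respondent percentage:
  Basic: 2,520 × 68% = 1713.6
  Standard: 1,080 × 24% = 259.2
  Premium: 3,600 × 54% = 1944
  Elite: 4,800 × 21.3% = 1022.4
Estimated total = 4939.2 → 4,940.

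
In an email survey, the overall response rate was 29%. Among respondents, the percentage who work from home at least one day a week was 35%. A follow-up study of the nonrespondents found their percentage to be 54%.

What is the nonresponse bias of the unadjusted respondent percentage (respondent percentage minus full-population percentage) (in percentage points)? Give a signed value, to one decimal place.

-13.5 percentage points

Nonresponse fraction = 1 − 0.29 = 0.71.
Bias = (nonresponse fraction) × (respondent percentage − nonrespondent percentage)
     = 0.71 × (35 − 54) = 0.71 × -19 = -13.49.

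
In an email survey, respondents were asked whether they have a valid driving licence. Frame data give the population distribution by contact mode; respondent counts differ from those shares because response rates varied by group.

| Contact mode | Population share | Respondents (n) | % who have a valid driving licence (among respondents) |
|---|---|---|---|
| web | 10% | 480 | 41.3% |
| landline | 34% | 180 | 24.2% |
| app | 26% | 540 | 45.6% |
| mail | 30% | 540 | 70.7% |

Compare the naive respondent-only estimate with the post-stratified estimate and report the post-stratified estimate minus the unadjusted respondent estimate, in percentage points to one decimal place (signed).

-4.6 percentage points

Naive respondent-only estimate (weights = respondent counts):
  (480/1740)×41.3 + (180/1740)×24.2 + (540/1740)×45.6 + (540/1740)×70.7 = 49.9897%
Post-stratified estimate weights by population shares:
  0.1×41.3 + 0.34×24.2 + 0.26×45.6 + 0.3×70.7 = 45.424%
Difference = 45.424 − 49.9897 = -4.5657 pp.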